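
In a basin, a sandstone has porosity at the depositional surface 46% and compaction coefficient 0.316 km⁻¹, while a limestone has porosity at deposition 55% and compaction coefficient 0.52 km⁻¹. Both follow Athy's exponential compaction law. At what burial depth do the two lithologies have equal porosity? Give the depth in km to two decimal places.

Set φ₀ₐ e^(−cₐd) = φ₀ᵦ e^(−cᵦd) ⇒ ln(φ₀ₐ/φ₀ᵦ) = (cₐ − cᵦ)·d
d = ln(0.46/0.55) / (0.316 − 0.52) = -0.1787 / -0.204 = 0.876 km

0.88 km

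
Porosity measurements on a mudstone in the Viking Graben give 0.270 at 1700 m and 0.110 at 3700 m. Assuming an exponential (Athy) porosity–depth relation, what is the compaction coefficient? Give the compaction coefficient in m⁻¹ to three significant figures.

0.000449 m⁻¹

Working in km (1 km = 1000 m; k in km⁻¹ = k in m⁻¹ × 1000):
Athy: φ(Z) = φ₀ e^(−kZ) ⇒ φ₁/φ₂ = e^{k(Z₂−Z₁)} ⇒ k = ln(φ₁/φ₂)/(Z₂−Z₁)
k = ln(0.27/0.11) / (3.7 − 1.7) = ln(2.455) / 2 = 0.8979 / 2 = 0.449 km⁻¹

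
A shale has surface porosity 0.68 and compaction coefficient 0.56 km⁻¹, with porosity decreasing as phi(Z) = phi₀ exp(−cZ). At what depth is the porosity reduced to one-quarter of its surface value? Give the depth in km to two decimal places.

phi/phi₀ = 1/4 ⇒ exp(−c·Z) = 1/4 ⇒ Z = ln(4) / c
Z = 1.3863 / 0.56 = 2.476 km

2.48 km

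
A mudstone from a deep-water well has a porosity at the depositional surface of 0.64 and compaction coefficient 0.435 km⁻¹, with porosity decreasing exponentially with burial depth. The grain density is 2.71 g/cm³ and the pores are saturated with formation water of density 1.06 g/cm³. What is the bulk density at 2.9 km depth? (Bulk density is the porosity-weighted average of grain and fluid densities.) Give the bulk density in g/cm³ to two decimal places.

2.41 g/cm³

Porosity at depth: n = 0.64·exp(−0.435×2.9) = 0.64×0.2832 = 0.1813
Bulk density: ρ_b = (1−n)ρ_g + n·ρ_f = 0.8187×2.71 + 0.1813×1.06
       = 2.219 + 0.192 = 2.411 g/cm³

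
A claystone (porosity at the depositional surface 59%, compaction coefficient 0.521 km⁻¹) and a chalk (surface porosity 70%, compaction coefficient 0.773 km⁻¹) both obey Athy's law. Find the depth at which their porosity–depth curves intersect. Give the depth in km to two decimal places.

Set phi₀ₐ e^(−kₐZ) = phi₀ᵦ e^(−kᵦZ) ⇒ ln(phi₀ₐ/phi₀ᵦ) = (kₐ − kᵦ)·Z
Z = ln(0.59/0.7) / (0.521 − 0.773) = -0.1710 / -0.252 = 0.678 km

0.68 km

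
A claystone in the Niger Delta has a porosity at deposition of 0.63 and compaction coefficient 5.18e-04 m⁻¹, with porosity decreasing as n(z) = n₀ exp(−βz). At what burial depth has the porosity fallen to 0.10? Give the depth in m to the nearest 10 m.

Working in km (1 km = 1000 m; β in km⁻¹ = β in m⁻¹ × 1000):
Invert Athy's law: z = ln(n₀/n) / β
z = ln(0.63/0.1) / 0.518 = ln(6.3) / 0.518 = 1.8405 / 0.518 = 3.553 km

3550 m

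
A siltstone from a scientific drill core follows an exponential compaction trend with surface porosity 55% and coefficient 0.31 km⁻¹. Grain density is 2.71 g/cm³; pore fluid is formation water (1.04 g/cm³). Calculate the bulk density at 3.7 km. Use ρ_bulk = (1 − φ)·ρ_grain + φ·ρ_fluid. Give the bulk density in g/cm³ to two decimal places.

Porosity at depth: φ = 0.55·exp(−0.31×3.7) = 0.55×0.3176 = 0.1747
Bulk density: ρ_b = (1−φ)ρ_g + φ·ρ_f = 0.8253×2.71 + 0.1747×1.04
       = 2.237 + 0.182 = 2.418 g/cm³

2.42 g/cm³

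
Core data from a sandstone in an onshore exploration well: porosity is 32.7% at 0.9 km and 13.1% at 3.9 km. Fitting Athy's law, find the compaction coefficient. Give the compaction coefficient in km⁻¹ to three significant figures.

Athy: φ(d) = φ₀ e^(−βd) ⇒ φ₁/φ₂ = e^{β(d₂−d₁)} ⇒ β = ln(φ₁/φ₂)/(d₂−d₁)
β = ln(0.327/0.131) / (3.9 − 0.9) = ln(2.496) / 3 = 0.9148 / 3 = 0.3049 km⁻¹

0.305 km⁻¹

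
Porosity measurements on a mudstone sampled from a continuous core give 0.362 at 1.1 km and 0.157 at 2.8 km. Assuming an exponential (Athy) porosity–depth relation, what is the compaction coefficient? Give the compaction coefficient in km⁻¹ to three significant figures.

Athy: phi(d) = phi₀ e^(−βd) ⇒ phi₁/phi₂ = e^{β(d₂−d₁)} ⇒ β = ln(phi₁/phi₂)/(d₂−d₁)
β = ln(0.362/0.157) / (2.8 − 1.1) = ln(2.306) / 1.7 = 0.8354 / 1.7 = 0.4914 km⁻¹

0.491 km⁻¹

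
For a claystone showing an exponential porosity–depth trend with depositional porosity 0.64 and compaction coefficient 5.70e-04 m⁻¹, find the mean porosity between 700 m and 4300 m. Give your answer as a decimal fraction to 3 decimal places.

0.182

Working in km (1 km = 1000 m; c in km⁻¹ = c in m⁻¹ × 1000):
⟨φ⟩ = (1/(z₂−z₁)) ∫ φ₀ e^(−cz) dz = φ₀·(e^(−c·z₁) − e^(−c·z₂)) / (c·(z₂−z₁))
e^(−0.57×0.7) = 0.6710; e^(−0.57×4.3) = 0.0862
⟨φ⟩ = 0.64 × (0.6710 − 0.0862) / (0.57 × 3.6) = 0.64 × 0.2850 = 0.1824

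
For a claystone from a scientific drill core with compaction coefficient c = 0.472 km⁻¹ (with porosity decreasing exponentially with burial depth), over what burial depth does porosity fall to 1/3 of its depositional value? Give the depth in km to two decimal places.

2.33 km

n/n₀ = 1/3 ⇒ exp(−c·Z) = 1/3 ⇒ Z = ln(3) / c
Z = 1.0986 / 0.472 = 2.328 km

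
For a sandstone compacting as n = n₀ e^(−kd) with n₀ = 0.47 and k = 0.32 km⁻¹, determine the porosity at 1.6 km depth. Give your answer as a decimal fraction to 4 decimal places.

n = n₀·exp(−k·d) = 0.47 × exp(−0.32 × 1.6) = 0.47 × exp(−0.512)
  = 0.47 × 0.5993 = 0.2817

0.2817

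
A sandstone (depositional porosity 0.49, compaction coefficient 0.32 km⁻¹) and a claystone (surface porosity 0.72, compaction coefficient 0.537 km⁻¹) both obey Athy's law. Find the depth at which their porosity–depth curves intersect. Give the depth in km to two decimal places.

Set φ₀ₐ e^(−βₐZ) = φ₀ᵦ e^(−βᵦZ) ⇒ ln(φ₀ₐ/φ₀ᵦ) = (βₐ − βᵦ)·Z
Z = ln(0.49/0.72) / (0.32 − 0.537) = -0.3848 / -0.217 = 1.773 km

1.77 km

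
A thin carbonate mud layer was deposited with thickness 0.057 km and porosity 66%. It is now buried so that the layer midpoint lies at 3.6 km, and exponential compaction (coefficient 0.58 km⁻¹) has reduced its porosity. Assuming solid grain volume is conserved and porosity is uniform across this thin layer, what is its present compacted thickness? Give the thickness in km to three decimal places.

0.021 km

Porosity at 3.6 km: phi = 0.66·exp(−0.58×3.6) = 0.0818
Solid-volume conservation: h(1−phi) = h₀(1−phi₀) ⇒ h = h₀·(1−phi₀)/(1−phi)
h = 0.057 × (1 − 0.66)/(1 − 0.0818) = 0.057 × 0.3703 = 0.0211 km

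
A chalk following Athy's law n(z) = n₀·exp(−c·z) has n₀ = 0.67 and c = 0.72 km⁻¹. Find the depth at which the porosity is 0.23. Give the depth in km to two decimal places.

1.48 km

Invert Athy's law: z = ln(n₀/n) / c
z = ln(0.67/0.23) / 0.72 = ln(2.913) / 0.72 = 1.0692 / 0.72 = 1.485 km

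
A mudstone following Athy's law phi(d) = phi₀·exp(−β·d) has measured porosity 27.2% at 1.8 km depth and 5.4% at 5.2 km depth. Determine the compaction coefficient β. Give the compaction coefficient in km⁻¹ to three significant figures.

Athy: phi(d) = phi₀ e^(−βd) ⇒ phi₁/phi₂ = e^{β(d₂−d₁)} ⇒ β = ln(phi₁/phi₂)/(d₂−d₁)
β = ln(0.272/0.054) / (5.2 − 1.8) = ln(5.037) / 3.4 = 1.6168 / 3.4 = 0.4755 km⁻¹

0.476 km⁻¹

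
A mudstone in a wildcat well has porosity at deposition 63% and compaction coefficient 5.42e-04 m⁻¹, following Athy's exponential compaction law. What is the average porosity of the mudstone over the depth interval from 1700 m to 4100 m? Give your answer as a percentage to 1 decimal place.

Working in km (1 km = 1000 m; k in km⁻¹ = k in m⁻¹ × 1000):
⟨n⟩ = (1/(d₂−d₁)) ∫ n₀ e^(−kd) dd = n₀·(e^(−k·d₁) − e^(−k·d₂)) / (k·(d₂−d₁))
e^(−0.542×1.7) = 0.3980; e^(−0.542×4.1) = 0.1084
⟨n⟩ = 0.63 × (0.3980 − 0.1084) / (0.542 × 2.4) = 0.63 × 0.2226 = 0.1403

14.0%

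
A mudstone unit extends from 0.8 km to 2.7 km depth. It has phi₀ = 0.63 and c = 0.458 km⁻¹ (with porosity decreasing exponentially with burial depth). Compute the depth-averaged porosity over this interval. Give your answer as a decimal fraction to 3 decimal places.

⟨phi⟩ = (1/(z₂−z₁)) ∫ phi₀ e^(−cz) dz = phi₀·(e^(−c·z₁) − e^(−c·z₂)) / (c·(z₂−z₁))
e^(−0.458×0.8) = 0.6932; e^(−0.458×2.7) = 0.2904
⟨phi⟩ = 0.63 × (0.6932 − 0.2904) / (0.458 × 1.9) = 0.63 × 0.4629 = 0.2917

0.292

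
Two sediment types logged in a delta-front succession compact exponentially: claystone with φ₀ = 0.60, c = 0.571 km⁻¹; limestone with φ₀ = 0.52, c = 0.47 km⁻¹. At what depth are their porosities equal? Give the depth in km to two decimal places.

1.42 km

Set φ₀ₐ e^(−cₐZ) = φ₀ᵦ e^(−cᵦZ) ⇒ ln(φ₀ₐ/φ₀ᵦ) = (cₐ − cᵦ)·Z
Z = ln(0.6/0.52) / (0.571 − 0.47) = 0.1431 / 0.101 = 1.417 km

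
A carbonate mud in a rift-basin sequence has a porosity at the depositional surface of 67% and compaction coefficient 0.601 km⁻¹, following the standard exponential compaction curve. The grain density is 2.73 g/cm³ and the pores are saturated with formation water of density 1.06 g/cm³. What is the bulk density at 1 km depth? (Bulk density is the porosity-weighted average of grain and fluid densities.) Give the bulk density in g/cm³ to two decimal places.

Porosity at depth: φ = 0.67·exp(−0.601×1) = 0.67×0.5483 = 0.3673
Bulk density: ρ_b = (1−φ)ρ_g + φ·ρ_f = 0.6327×2.73 + 0.3673×1.06
       = 1.727 + 0.389 = 2.117 g/cm³

2.12 g/cm³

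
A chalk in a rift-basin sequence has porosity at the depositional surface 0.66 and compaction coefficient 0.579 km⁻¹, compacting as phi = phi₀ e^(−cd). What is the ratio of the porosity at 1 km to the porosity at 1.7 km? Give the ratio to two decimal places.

1.50

phi(d₁)/phi(d₂) = e^(−c·d₁)/e^(−c·d₂) = e^{c(d₂−d₁)}
= exp(0.579 × 0.7) = exp(0.4053) = 1.4998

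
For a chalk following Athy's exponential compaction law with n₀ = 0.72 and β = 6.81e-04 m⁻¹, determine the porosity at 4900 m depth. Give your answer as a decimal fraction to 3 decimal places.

0.026

Working in km (1 km = 1000 m; β in km⁻¹ = β in m⁻¹ × 1000):
n = n₀·exp(−β·z) = 0.72 × exp(−0.681 × 4.9) = 0.72 × exp(−3.337)
  = 0.72 × 0.0355 = 0.0256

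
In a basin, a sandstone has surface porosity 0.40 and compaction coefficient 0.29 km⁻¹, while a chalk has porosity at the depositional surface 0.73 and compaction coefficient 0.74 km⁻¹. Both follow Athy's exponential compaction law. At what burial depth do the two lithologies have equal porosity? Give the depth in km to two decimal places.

Set φ₀ₐ e^(−kₐZ) = φ₀ᵦ e^(−kᵦZ) ⇒ ln(φ₀ₐ/φ₀ᵦ) = (kₐ − kᵦ)·Z
Z = ln(0.4/0.73) / (0.29 − 0.74) = -0.6016 / -0.45 = 1.337 km

1.34 km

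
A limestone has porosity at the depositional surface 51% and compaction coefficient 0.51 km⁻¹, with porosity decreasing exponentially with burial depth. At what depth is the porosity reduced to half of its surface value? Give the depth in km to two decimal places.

1.36 km

n/n₀ = 1/2 ⇒ exp(−c·Z) = 1/2 ⇒ Z = ln(2) / c
Z = 0.6931 / 0.51 = 1.359 km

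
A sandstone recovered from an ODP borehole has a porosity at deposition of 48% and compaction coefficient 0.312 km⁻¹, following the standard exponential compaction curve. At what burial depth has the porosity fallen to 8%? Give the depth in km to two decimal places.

5.74 km

Invert Athy's law: d = ln(φ₀/φ) / k
d = ln(0.48/0.08) / 0.312 = ln(6) / 0.312 = 1.7918 / 0.312 = 5.743 km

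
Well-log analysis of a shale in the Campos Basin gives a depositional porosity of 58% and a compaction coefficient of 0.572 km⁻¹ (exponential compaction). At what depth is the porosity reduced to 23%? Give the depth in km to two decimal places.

Invert Athy's law: d = ln(φ₀/φ) / β
d = ln(0.58/0.23) / 0.572 = ln(2.522) / 0.572 = 0.9249 / 0.572 = 1.617 km

1.62 km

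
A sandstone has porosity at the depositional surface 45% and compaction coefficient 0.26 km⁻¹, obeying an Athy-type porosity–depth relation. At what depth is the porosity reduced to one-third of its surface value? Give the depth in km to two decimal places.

phi/phi₀ = 1/3 ⇒ exp(−k·Z) = 1/3 ⇒ Z = ln(3) / k
Z = 1.0986 / 0.26 = 4.225 km

4.23 km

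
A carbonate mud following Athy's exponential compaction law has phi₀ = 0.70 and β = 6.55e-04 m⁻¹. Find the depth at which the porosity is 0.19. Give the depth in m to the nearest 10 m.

1990 m

Working in km (1 km = 1000 m; β in km⁻¹ = β in m⁻¹ × 1000):
Invert Athy's law: z = ln(phi₀/phi) / β
z = ln(0.7/0.19) / 0.655 = ln(3.684) / 0.655 = 1.3041 / 0.655 = 1.991 km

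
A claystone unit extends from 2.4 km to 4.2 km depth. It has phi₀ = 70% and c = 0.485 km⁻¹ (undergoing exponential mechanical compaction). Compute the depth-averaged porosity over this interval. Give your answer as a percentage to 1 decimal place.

14.6%

⟨phi⟩ = (1/(Z₂−Z₁)) ∫ phi₀ e^(−cZ) dZ = phi₀·(e^(−c·Z₁) − e^(−c·Z₂)) / (c·(Z₂−Z₁))
e^(−0.485×2.4) = 0.3122; e^(−0.485×4.2) = 0.1304
⟨phi⟩ = 0.7 × (0.3122 − 0.1304) / (0.485 × 1.8) = 0.7 × 0.2083 = 0.1458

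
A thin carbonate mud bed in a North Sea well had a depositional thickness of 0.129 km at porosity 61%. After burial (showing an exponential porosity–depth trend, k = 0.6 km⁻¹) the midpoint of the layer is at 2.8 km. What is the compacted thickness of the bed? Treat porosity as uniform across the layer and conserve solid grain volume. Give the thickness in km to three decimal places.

Porosity at 2.8 km: phi = 0.61·exp(−0.6×2.8) = 0.1137
Solid-volume conservation: h(1−phi) = h₀(1−phi₀) ⇒ h = h₀·(1−phi₀)/(1−phi)
h = 0.129 × (1 − 0.61)/(1 − 0.1137) = 0.129 × 0.4400 = 0.0568 km

0.057 km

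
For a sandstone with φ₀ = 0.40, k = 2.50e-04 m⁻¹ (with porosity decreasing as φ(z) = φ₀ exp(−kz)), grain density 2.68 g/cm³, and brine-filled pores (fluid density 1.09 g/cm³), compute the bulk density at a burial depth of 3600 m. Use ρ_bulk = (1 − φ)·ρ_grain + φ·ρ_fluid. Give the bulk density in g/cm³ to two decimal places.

2.42 g/cm³

Working in km (1 km = 1000 m; k in km⁻¹ = k in m⁻¹ × 1000):
Porosity at depth: φ = 0.4·exp(−0.25×3.6) = 0.4×0.4066 = 0.1626
Bulk density: ρ_b = (1−φ)ρ_g + φ·ρ_f = 0.8374×2.68 + 0.1626×1.09
       = 2.244 + 0.177 = 2.421 g/cm³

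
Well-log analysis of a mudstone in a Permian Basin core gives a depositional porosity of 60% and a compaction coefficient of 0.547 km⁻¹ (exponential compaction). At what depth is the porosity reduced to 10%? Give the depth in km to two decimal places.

Invert Athy's law: d = ln(phi₀/phi) / k
d = ln(0.6/0.1) / 0.547 = ln(6) / 0.547 = 1.7918 / 0.547 = 3.276 km

3.28 km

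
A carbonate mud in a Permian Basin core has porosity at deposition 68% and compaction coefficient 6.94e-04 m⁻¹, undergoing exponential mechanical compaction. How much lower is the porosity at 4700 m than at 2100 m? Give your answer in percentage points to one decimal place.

13.2 percentage points

Working in km (1 km = 1000 m; β in km⁻¹ = β in m⁻¹ × 1000):
phi(2.1) = 0.68·e^(−0.694×2.1) = 0.1583
phi(4.7) = 0.68·e^(−0.694×4.7) = 0.0261
Δphi = 0.1583 − 0.0261 = 0.1323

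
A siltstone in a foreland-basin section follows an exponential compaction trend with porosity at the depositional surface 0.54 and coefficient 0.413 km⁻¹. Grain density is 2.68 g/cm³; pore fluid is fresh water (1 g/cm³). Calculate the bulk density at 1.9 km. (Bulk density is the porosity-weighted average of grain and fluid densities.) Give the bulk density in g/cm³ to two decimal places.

2.27 g/cm³

Porosity at depth: n = 0.54·exp(−0.413×1.9) = 0.54×0.4563 = 0.2464
Bulk density: ρ_b = (1−n)ρ_g + n·ρ_f = 0.7536×2.68 + 0.2464×1
       = 2.020 + 0.246 = 2.266 g/cm³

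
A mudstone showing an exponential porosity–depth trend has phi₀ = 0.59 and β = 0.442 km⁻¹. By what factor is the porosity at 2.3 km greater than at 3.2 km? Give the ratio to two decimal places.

phi(z₁)/phi(z₂) = e^(−β·z₁)/e^(−β·z₂) = e^{β(z₂−z₁)}
= exp(0.442 × 0.9) = exp(0.3978) = 1.4885

1.49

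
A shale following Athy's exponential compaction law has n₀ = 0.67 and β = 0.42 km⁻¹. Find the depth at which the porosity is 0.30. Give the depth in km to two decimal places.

Invert Athy's law: d = ln(n₀/n) / β
d = ln(0.67/0.3) / 0.42 = ln(2.233) / 0.42 = 0.8035 / 0.42 = 1.913 km

1.91 km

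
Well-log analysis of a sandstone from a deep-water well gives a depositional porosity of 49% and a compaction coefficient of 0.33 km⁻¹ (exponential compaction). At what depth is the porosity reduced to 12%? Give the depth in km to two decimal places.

4.26 km

Invert Athy's law: Z = ln(phi₀/phi) / β
Z = ln(0.49/0.12) / 0.33 = ln(4.083) / 0.33 = 1.4069 / 0.33 = 4.263 km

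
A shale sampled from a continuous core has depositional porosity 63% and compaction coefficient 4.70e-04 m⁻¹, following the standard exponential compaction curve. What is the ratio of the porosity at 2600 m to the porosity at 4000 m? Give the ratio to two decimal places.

Working in km (1 km = 1000 m; c in km⁻¹ = c in m⁻¹ × 1000):
phi(z₁)/phi(z₂) = e^(−c·z₁)/e^(−c·z₂) = e^{c(z₂−z₁)}
= exp(0.47 × 1.4) = exp(0.658) = 1.9309

1.93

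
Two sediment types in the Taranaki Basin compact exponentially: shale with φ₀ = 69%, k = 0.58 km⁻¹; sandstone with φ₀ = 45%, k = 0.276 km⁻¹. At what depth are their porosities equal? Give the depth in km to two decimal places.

1.41 km

Set φ₀ₐ e^(−kₐz) = φ₀ᵦ e^(−kᵦz) ⇒ ln(φ₀ₐ/φ₀ᵦ) = (kₐ − kᵦ)·z
z = ln(0.69/0.45) / (0.58 − 0.276) = 0.4274 / 0.304 = 1.406 km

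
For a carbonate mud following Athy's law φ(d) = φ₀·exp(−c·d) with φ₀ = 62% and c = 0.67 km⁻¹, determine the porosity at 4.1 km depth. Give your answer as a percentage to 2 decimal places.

φ = φ₀·exp(−c·d) = 0.62 × exp(−0.67 × 4.1) = 0.62 × exp(−2.747)
  = 0.62 × 0.0641 = 0.0398

3.98%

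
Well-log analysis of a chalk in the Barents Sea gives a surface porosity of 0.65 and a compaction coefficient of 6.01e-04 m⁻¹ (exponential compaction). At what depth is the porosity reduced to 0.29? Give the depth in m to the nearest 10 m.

Working in km (1 km = 1000 m; k in km⁻¹ = k in m⁻¹ × 1000):
Invert Athy's law: Z = ln(phi₀/phi) / k
Z = ln(0.65/0.29) / 0.601 = ln(2.241) / 0.601 = 0.8071 / 0.601 = 1.343 km

1340 m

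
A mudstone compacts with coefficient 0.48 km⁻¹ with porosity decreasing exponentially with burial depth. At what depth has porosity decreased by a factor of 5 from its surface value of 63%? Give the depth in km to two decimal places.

3.35 km

φ/φ₀ = 1/5 ⇒ exp(−β·Z) = 1/5 ⇒ Z = ln(5) / β
Z = 1.6094 / 0.48 = 3.353 km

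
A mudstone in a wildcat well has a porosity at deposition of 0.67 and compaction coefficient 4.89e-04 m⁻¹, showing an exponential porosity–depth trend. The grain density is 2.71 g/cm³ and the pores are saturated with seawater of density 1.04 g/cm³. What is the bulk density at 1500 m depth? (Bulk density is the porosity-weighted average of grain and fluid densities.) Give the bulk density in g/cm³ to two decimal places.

2.17 g/cm³

Working in km (1 km = 1000 m; c in km⁻¹ = c in m⁻¹ × 1000):
Porosity at depth: φ = 0.67·exp(−0.489×1.5) = 0.67×0.4802 = 0.3218
Bulk density: ρ_b = (1−φ)ρ_g + φ·ρ_f = 0.6782×2.71 + 0.3218×1.04
       = 1.838 + 0.335 = 2.173 g/cm³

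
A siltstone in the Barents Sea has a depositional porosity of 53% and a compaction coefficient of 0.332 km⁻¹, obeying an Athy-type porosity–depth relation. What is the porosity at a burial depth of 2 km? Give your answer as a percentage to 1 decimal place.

phi = phi₀·exp(−c·Z) = 0.53 × exp(−0.332 × 2) = 0.53 × exp(−0.664)
  = 0.53 × 0.5148 = 0.2728

27.3%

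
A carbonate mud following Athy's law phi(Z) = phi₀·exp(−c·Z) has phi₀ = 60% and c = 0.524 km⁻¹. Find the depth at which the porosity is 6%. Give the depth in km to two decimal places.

4.39 km

Invert Athy's law: Z = ln(phi₀/phi) / c
Z = ln(0.6/0.06) / 0.524 = ln(10) / 0.524 = 2.3026 / 0.524 = 4.394 km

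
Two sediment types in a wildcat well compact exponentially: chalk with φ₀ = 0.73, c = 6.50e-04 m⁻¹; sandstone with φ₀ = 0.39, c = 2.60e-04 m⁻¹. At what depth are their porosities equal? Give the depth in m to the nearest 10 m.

Working in km (1 km = 1000 m; c in km⁻¹ = c in m⁻¹ × 1000):
Set φ₀ₐ e^(−cₐz) = φ₀ᵦ e^(−cᵦz) ⇒ ln(φ₀ₐ/φ₀ᵦ) = (cₐ − cᵦ)·z
z = ln(0.73/0.39) / (0.65 − 0.26) = 0.6269 / 0.39 = 1.607 km

1610 m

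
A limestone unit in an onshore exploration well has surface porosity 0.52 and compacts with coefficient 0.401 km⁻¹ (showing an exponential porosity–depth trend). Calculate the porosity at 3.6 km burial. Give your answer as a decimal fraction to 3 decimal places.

0.123

n = n₀·exp(−c·Z) = 0.52 × exp(−0.401 × 3.6) = 0.52 × exp(−1.444)
  = 0.52 × 0.2361 = 0.1228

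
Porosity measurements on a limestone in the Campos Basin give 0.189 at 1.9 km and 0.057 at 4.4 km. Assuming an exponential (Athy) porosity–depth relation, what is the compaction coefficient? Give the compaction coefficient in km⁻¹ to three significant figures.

Athy: phi(d) = phi₀ e^(−cd) ⇒ phi₁/phi₂ = e^{c(d₂−d₁)} ⇒ c = ln(phi₁/phi₂)/(d₂−d₁)
c = ln(0.189/0.057) / (4.4 − 1.9) = ln(3.316) / 2.5 = 1.1987 / 2.5 = 0.4795 km⁻¹

0.479 km⁻¹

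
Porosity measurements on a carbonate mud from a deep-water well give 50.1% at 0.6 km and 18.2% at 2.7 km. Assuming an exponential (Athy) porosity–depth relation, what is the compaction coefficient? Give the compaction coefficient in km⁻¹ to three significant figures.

Athy: φ(d) = φ₀ e^(−βd) ⇒ φ₁/φ₂ = e^{β(d₂−d₁)} ⇒ β = ln(φ₁/φ₂)/(d₂−d₁)
β = ln(0.501/0.182) / (2.7 − 0.6) = ln(2.753) / 2.1 = 1.0126 / 2.1 = 0.4822 km⁻¹

0.482 km⁻¹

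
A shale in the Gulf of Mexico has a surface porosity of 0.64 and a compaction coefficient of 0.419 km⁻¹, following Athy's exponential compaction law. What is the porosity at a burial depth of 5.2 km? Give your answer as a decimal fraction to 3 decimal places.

0.072

n = n₀·exp(−β·Z) = 0.64 × exp(−0.419 × 5.2) = 0.64 × exp(−2.179)
  = 0.64 × 0.1132 = 0.0724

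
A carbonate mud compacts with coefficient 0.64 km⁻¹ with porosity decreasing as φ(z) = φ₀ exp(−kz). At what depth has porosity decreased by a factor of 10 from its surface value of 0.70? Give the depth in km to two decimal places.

3.60 km

φ/φ₀ = 1/10 ⇒ exp(−k·z) = 1/10 ⇒ z = ln(10) / k
z = 2.3026 / 0.64 = 3.598 km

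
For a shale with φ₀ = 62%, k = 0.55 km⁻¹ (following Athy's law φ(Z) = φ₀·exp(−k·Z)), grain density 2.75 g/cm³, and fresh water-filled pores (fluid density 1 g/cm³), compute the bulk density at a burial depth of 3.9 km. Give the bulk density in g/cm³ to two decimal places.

2.62 g/cm³

Porosity at depth: φ = 0.62·exp(−0.55×3.9) = 0.62×0.1171 = 0.0726
Bulk density: ρ_b = (1−φ)ρ_g + φ·ρ_f = 0.9274×2.75 + 0.0726×1
       = 2.550 + 0.073 = 2.623 g/cm³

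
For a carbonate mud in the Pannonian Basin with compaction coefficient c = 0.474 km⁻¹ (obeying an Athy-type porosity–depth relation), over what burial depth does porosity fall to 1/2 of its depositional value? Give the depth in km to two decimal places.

1.46 km

φ/φ₀ = 1/2 ⇒ exp(−c·z) = 1/2 ⇒ z = ln(2) / c
z = 0.6931 / 0.474 = 1.462 km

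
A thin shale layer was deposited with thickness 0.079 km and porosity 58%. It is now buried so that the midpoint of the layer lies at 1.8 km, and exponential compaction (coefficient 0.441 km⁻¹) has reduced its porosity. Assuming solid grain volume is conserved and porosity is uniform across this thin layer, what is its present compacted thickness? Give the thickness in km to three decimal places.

Porosity at 1.8 km: φ = 0.58·exp(−0.441×1.8) = 0.2622
Solid-volume conservation: h(1−φ) = h₀(1−φ₀) ⇒ h = h₀·(1−φ₀)/(1−φ)
h = 0.079 × (1 − 0.58)/(1 − 0.2622) = 0.079 × 0.5693 = 0.0450 km

0.045 km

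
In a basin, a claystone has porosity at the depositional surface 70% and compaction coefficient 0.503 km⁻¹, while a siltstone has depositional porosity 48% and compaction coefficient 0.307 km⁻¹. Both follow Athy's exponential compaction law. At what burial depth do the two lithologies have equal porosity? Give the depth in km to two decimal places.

1.92 km

Set n₀ₐ e^(−cₐZ) = n₀ᵦ e^(−cᵦZ) ⇒ ln(n₀ₐ/n₀ᵦ) = (cₐ − cᵦ)·Z
Z = ln(0.7/0.48) / (0.503 − 0.307) = 0.3773 / 0.196 = 1.925 km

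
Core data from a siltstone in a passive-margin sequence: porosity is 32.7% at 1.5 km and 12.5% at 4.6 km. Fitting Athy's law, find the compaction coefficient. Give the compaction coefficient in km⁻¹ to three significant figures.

Athy: n(d) = n₀ e^(−cd) ⇒ n₁/n₂ = e^{c(d₂−d₁)} ⇒ c = ln(n₁/n₂)/(d₂−d₁)
c = ln(0.327/0.125) / (4.6 − 1.5) = ln(2.616) / 3.1 = 0.9616 / 3.1 = 0.3102 km⁻¹

0.310 km⁻¹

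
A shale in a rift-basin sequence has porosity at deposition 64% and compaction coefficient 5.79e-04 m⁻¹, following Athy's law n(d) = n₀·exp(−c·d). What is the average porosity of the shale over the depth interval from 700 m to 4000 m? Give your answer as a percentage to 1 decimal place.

Working in km (1 km = 1000 m; c in km⁻¹ = c in m⁻¹ × 1000):
⟨n⟩ = (1/(d₂−d₁)) ∫ n₀ e^(−cd) dd = n₀·(e^(−c·d₁) − e^(−c·d₂)) / (c·(d₂−d₁))
e^(−0.579×0.7) = 0.6668; e^(−0.579×4) = 0.0987
⟨n⟩ = 0.64 × (0.6668 − 0.0987) / (0.579 × 3.3) = 0.64 × 0.2973 = 0.1903

19.0%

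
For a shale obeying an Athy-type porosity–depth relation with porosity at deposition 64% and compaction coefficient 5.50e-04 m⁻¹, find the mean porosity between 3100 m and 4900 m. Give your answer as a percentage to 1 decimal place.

Working in km (1 km = 1000 m; c in km⁻¹ = c in m⁻¹ × 1000):
⟨φ⟩ = (1/(Z₂−Z₁)) ∫ φ₀ e^(−cZ) dZ = φ₀·(e^(−c·Z₁) − e^(−c·Z₂)) / (c·(Z₂−Z₁))
e^(−0.55×3.1) = 0.1818; e^(−0.55×4.9) = 0.0675
⟨φ⟩ = 0.64 × (0.1818 − 0.0675) / (0.55 × 1.8) = 0.64 × 0.1154 = 0.0738

7.4%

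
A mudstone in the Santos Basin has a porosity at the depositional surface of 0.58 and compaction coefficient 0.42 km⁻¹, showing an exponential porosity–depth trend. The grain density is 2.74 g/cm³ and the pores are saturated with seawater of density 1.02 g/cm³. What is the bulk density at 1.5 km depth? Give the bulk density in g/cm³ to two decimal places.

Porosity at depth: φ = 0.58·exp(−0.42×1.5) = 0.58×0.5326 = 0.3089
Bulk density: ρ_b = (1−φ)ρ_g + φ·ρ_f = 0.6911×2.74 + 0.3089×1.02
       = 1.894 + 0.315 = 2.209 g/cm³

2.21 g/cm³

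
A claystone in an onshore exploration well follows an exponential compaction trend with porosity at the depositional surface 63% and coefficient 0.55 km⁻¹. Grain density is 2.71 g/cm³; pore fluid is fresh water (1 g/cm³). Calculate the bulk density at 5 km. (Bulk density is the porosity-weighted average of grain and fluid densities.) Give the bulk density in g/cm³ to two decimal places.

Porosity at depth: n = 0.63·exp(−0.55×5) = 0.63×0.0639 = 0.0403
Bulk density: ρ_b = (1−n)ρ_g + n·ρ_f = 0.9597×2.71 + 0.0403×1
       = 2.601 + 0.040 = 2.641 g/cm³

2.64 g/cm³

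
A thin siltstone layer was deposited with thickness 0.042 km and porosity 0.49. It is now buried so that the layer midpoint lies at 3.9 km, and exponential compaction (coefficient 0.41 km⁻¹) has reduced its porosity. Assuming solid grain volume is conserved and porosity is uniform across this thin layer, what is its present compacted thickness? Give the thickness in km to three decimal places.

0.024 km

Porosity at 3.9 km: φ = 0.49·exp(−0.41×3.9) = 0.0990
Solid-volume conservation: h(1−φ) = h₀(1−φ₀) ⇒ h = h₀·(1−φ₀)/(1−φ)
h = 0.042 × (1 − 0.49)/(1 − 0.0990) = 0.042 × 0.5661 = 0.0238 km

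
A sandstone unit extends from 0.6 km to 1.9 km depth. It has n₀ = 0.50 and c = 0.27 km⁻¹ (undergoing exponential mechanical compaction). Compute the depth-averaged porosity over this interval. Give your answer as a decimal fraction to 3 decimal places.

⟨n⟩ = (1/(Z₂−Z₁)) ∫ n₀ e^(−cZ) dZ = n₀·(e^(−c·Z₁) − e^(−c·Z₂)) / (c·(Z₂−Z₁))
e^(−0.27×0.6) = 0.8504; e^(−0.27×1.9) = 0.5987
⟨n⟩ = 0.5 × (0.8504 − 0.5987) / (0.27 × 1.3) = 0.5 × 0.7172 = 0.3586

0.359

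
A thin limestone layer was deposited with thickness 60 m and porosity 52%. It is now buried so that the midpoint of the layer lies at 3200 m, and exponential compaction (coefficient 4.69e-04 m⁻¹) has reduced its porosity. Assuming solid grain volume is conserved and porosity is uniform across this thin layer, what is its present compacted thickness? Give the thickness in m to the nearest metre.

33 m

Working in km (1 km = 1000 m; β in km⁻¹ = β in m⁻¹ × 1000):
Porosity at 3.2 km: φ = 0.52·exp(−0.469×3.2) = 0.1159
Solid-volume conservation: h(1−φ) = h₀(1−φ₀) ⇒ h = h₀·(1−φ₀)/(1−φ)
h = 0.06 × (1 − 0.52)/(1 − 0.1159) = 0.06 × 0.5429 = 0.0326 km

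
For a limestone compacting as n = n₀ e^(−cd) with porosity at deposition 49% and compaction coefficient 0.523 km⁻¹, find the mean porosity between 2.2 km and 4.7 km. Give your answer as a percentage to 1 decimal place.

8.7%

⟨n⟩ = (1/(d₂−d₁)) ∫ n₀ e^(−cd) dd = n₀·(e^(−c·d₁) − e^(−c·d₂)) / (c·(d₂−d₁))
e^(−0.523×2.2) = 0.3164; e^(−0.523×4.7) = 0.0856
⟨n⟩ = 0.49 × (0.3164 − 0.0856) / (0.523 × 2.5) = 0.49 × 0.1766 = 0.0865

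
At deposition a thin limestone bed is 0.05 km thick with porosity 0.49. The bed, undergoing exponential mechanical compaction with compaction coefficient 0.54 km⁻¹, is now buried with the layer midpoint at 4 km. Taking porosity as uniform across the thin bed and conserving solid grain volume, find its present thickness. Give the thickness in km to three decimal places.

Porosity at 4 km: phi = 0.49·exp(−0.54×4) = 0.0565
Solid-volume conservation: h(1−phi) = h₀(1−phi₀) ⇒ h = h₀·(1−phi₀)/(1−phi)
h = 0.05 × (1 − 0.49)/(1 − 0.0565) = 0.05 × 0.5405 = 0.0270 km

0.027 km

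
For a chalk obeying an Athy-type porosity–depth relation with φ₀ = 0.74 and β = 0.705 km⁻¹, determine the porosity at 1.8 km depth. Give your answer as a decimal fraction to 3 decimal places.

0.208

φ = φ₀·exp(−β·d) = 0.74 × exp(−0.705 × 1.8) = 0.74 × exp(−1.269)
  = 0.74 × 0.2811 = 0.2080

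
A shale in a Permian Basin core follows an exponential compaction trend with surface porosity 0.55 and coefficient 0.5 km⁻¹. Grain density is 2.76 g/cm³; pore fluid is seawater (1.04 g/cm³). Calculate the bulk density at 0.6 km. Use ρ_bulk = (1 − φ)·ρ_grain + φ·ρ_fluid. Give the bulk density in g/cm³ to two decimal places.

Porosity at depth: φ = 0.55·exp(−0.5×0.6) = 0.55×0.7408 = 0.4075
Bulk density: ρ_b = (1−φ)ρ_g + φ·ρ_f = 0.5925×2.76 + 0.4075×1.04
       = 1.635 + 0.424 = 2.059 g/cm³

2.06 g/cm³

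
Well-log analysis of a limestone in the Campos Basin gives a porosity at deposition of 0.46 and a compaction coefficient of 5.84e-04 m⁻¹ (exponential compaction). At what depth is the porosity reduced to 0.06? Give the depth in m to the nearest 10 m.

3490 m

Working in km (1 km = 1000 m; k in km⁻¹ = k in m⁻¹ × 1000):
Invert Athy's law: z = ln(phi₀/phi) / k
z = ln(0.46/0.06) / 0.584 = ln(7.667) / 0.584 = 2.0369 / 0.584 = 3.488 km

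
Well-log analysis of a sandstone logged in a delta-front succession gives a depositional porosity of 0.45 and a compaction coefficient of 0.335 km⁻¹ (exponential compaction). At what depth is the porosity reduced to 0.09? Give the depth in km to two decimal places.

4.80 km

Invert Athy's law: z = ln(phi₀/phi) / β
z = ln(0.45/0.09) / 0.335 = ln(5) / 0.335 = 1.6094 / 0.335 = 4.804 km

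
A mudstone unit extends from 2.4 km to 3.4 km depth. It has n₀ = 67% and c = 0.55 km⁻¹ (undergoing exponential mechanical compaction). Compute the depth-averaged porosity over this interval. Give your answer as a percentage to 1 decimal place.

⟨n⟩ = (1/(d₂−d₁)) ∫ n₀ e^(−cd) dd = n₀·(e^(−c·d₁) − e^(−c·d₂)) / (c·(d₂−d₁))
e^(−0.55×2.4) = 0.2671; e^(−0.55×3.4) = 0.1541
⟨n⟩ = 0.67 × (0.2671 − 0.1541) / (0.55 × 1) = 0.67 × 0.2055 = 0.1377

13.8%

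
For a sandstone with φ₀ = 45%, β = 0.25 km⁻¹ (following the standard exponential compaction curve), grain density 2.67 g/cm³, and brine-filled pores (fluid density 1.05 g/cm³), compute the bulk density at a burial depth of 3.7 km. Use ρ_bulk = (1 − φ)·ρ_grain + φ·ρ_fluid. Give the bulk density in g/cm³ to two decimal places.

2.38 g/cm³

Porosity at depth: φ = 0.45·exp(−0.25×3.7) = 0.45×0.3965 = 0.1784
Bulk density: ρ_b = (1−φ)ρ_g + φ·ρ_f = 0.8216×2.67 + 0.1784×1.05
       = 2.194 + 0.187 = 2.381 g/cm³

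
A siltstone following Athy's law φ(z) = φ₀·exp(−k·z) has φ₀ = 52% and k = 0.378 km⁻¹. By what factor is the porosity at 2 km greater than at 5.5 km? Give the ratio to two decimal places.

φ(z₁)/φ(z₂) = e^(−k·z₁)/e^(−k·z₂) = e^{k(z₂−z₁)}
= exp(0.378 × 3.5) = exp(1.323) = 3.7547

3.75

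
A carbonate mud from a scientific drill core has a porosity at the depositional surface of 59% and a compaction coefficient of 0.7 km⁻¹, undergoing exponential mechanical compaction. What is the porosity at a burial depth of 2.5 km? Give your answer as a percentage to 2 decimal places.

phi = phi₀·exp(−β·d) = 0.59 × exp(−0.7 × 2.5) = 0.59 × exp(−1.75)
  = 0.59 × 0.1738 = 0.1025

10.25%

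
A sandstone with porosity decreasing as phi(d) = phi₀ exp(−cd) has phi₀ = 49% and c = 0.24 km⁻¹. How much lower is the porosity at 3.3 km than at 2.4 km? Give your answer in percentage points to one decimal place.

5.4 percentage points

phi(2.4) = 0.49·e^(−0.24×2.4) = 0.2754
phi(3.3) = 0.49·e^(−0.24×3.3) = 0.2219
Δphi = 0.2754 − 0.2219 = 0.0535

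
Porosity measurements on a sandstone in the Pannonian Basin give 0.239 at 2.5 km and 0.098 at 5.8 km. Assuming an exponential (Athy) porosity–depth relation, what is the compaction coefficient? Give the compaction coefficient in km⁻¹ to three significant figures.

Athy: φ(d) = φ₀ e^(−βd) ⇒ φ₁/φ₂ = e^{β(d₂−d₁)} ⇒ β = ln(φ₁/φ₂)/(d₂−d₁)
β = ln(0.239/0.098) / (5.8 − 2.5) = ln(2.439) / 3.3 = 0.8915 / 3.3 = 0.2702 km⁻¹

0.270 km⁻¹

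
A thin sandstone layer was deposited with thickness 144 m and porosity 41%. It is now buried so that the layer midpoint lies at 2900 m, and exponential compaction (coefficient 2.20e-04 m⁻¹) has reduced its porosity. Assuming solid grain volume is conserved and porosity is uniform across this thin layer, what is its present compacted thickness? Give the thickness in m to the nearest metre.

Working in km (1 km = 1000 m; β in km⁻¹ = β in m⁻¹ × 1000):
Porosity at 2.9 km: n = 0.41·exp(−0.22×2.9) = 0.2166
Solid-volume conservation: h(1−n) = h₀(1−n₀) ⇒ h = h₀·(1−n₀)/(1−n)
h = 0.144 × (1 − 0.41)/(1 − 0.2166) = 0.144 × 0.7531 = 0.1085 km

108 m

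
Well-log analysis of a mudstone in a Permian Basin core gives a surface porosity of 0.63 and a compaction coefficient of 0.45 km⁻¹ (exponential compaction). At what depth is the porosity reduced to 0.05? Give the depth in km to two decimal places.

Invert Athy's law: Z = ln(φ₀/φ) / k
Z = ln(0.63/0.05) / 0.45 = ln(12.6) / 0.45 = 2.5337 / 0.45 = 5.630 km

5.63 km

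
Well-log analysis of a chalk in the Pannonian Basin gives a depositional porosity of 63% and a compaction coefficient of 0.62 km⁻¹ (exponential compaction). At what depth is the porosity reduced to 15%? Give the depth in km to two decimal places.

2.31 km

Invert Athy's law: d = ln(n₀/n) / β
d = ln(0.63/0.15) / 0.62 = ln(4.2) / 0.62 = 1.4351 / 0.62 = 2.315 km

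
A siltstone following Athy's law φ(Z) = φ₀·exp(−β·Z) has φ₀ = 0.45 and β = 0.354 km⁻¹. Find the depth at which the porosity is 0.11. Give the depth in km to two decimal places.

Invert Athy's law: Z = ln(φ₀/φ) / β
Z = ln(0.45/0.11) / 0.354 = ln(4.091) / 0.354 = 1.4088 / 0.354 = 3.980 km

3.98 km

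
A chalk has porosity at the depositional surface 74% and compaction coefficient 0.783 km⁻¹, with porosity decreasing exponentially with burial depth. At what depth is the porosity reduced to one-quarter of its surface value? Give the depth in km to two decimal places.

φ/φ₀ = 1/4 ⇒ exp(−k·z) = 1/4 ⇒ z = ln(4) / k
z = 1.3863 / 0.783 = 1.770 km

1.77 km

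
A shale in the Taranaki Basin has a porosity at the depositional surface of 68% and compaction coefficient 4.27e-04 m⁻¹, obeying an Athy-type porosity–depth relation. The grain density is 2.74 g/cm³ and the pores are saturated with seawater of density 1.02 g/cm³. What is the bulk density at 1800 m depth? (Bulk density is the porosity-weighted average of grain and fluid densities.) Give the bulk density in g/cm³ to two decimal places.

2.20 g/cm³

Working in km (1 km = 1000 m; c in km⁻¹ = c in m⁻¹ × 1000):
Porosity at depth: n = 0.68·exp(−0.427×1.8) = 0.68×0.4637 = 0.3153
Bulk density: ρ_b = (1−n)ρ_g + n·ρ_f = 0.6847×2.74 + 0.3153×1.02
       = 1.876 + 0.322 = 2.198 g/cm³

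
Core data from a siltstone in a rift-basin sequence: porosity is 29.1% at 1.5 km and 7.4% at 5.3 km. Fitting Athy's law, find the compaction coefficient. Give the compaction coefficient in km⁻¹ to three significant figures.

0.360 km⁻¹

Athy: φ(z) = φ₀ e^(−kz) ⇒ φ₁/φ₂ = e^{k(z₂−z₁)} ⇒ k = ln(φ₁/φ₂)/(z₂−z₁)
k = ln(0.291/0.074) / (5.3 − 1.5) = ln(3.932) / 3.8 = 1.3693 / 3.8 = 0.3603 km⁻¹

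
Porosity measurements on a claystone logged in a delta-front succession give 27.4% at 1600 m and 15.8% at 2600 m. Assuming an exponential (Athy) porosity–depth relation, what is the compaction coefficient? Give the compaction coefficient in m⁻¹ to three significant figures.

Working in km (1 km = 1000 m; β in km⁻¹ = β in m⁻¹ × 1000):
Athy: φ(z) = φ₀ e^(−βz) ⇒ φ₁/φ₂ = e^{β(z₂−z₁)} ⇒ β = ln(φ₁/φ₂)/(z₂−z₁)
β = ln(0.274/0.158) / (2.6 − 1.6) = ln(1.734) / 1 = 0.5505 / 1 = 0.5505 km⁻¹

0.000551 m⁻¹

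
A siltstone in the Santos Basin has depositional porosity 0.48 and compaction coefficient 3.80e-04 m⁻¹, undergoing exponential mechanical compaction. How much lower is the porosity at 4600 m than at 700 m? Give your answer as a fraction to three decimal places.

0.284

Working in km (1 km = 1000 m; k in km⁻¹ = k in m⁻¹ × 1000):
n(0.7) = 0.48·e^(−0.38×0.7) = 0.3679
n(4.6) = 0.48·e^(−0.38×4.6) = 0.0836
Δn = 0.3679 − 0.0836 = 0.2843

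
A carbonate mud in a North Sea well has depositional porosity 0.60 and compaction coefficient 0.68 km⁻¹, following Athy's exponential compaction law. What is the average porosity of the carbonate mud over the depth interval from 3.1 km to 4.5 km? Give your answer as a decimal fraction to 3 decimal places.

0.047

⟨phi⟩ = (1/(d₂−d₁)) ∫ phi₀ e^(−kd) dd = phi₀·(e^(−k·d₁) − e^(−k·d₂)) / (k·(d₂−d₁))
e^(−0.68×3.1) = 0.1215; e^(−0.68×4.5) = 0.0469
⟨phi⟩ = 0.6 × (0.1215 − 0.0469) / (0.68 × 1.4) = 0.6 × 0.0784 = 0.0470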